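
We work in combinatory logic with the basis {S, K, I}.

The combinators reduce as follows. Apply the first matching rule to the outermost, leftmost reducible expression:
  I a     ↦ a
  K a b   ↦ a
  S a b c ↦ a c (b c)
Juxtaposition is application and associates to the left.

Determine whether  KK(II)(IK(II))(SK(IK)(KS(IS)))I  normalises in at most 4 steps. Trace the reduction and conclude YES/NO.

  start: KK(II)(IK(II))(SK(IK)(KS(IS)))I
  [1] K(IK(II))(SK(IK)(KS(IS)))I
  [2] IK(II)I
  [3] K(II)I
  [4] II

Answer: NO — after 4 steps the term is II, not yet normal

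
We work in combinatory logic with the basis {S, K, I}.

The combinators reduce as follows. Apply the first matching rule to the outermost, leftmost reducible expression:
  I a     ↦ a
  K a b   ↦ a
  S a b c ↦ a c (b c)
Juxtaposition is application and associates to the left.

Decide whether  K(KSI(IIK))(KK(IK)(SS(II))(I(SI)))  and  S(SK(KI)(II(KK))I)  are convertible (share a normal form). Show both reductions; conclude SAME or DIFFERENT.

Term A:
  start: K(KSI(IIK))(KK(IK)(SS(II))(I(SI)))
  [1] KSI(IIK)
  [2] S(IIK)
  [3] S(IK)
  [4] SK

Term B:
  start: S(SK(KI)(II(KK))I)
  [1] S(K(II(KK))(KI(II(KK)))I)
  [2] S(II(KK)I)
  [3] S(I(KK)I)
  [4] S(KKI)
  [5] SK

Answer: SAME — A ⇓ SK, B ⇓ SK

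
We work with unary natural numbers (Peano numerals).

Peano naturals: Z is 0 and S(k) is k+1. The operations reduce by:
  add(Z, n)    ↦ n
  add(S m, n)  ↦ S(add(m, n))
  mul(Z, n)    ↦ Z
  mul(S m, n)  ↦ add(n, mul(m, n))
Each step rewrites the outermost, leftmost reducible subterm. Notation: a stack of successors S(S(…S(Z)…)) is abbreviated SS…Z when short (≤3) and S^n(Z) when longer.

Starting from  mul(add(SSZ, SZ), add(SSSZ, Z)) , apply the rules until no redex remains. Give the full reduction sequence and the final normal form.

  start: mul(add(SSZ, SZ), add(SSSZ, Z))
  [1] mul(S(add(SZ, SZ)), add(SSSZ, Z))
  [2] add(add(SSSZ, Z), mul(add(SZ, SZ), add(SSSZ, Z)))
  [3] add(S(add(SSZ, Z)), mul(add(SZ, SZ), add(SSSZ, Z)))
  [4] S(add(add(SSZ, Z), mul(add(SZ, SZ), add(SSSZ, Z))))
  [5] S(add(S(add(SZ, Z)), mul(add(SZ, SZ), add(SSSZ, Z))))
  [6] S(S(add(add(SZ, Z), mul(add(SZ, SZ), add(SSSZ, Z)))))
  [7] S(S(add(S(add(Z, Z)), mul(add(SZ, SZ), add(SSSZ, Z)))))
  [8] S(S(S(add(add(Z, Z), mul(add(SZ, SZ), add(SSSZ, Z))))))
  [9] S(S(S(add(Z, mul(add(SZ, SZ), add(SSSZ, Z))))))
  [10] S(S(S(mul(add(SZ, SZ), add(SSSZ, Z)))))
  [11] S(S(S(mul(S(add(Z, SZ)), add(SSSZ, Z)))))
  [12] S(S(S(add(add(SSSZ, Z), mul(add(Z, SZ), add(SSSZ, Z))))))
  [13] S(S(S(add(S(add(SSZ, Z)), mul(add(Z, SZ), add(SSSZ, Z))))))
  [14] S(S(S(S(add(add(SSZ, Z), mul(add(Z, SZ), add(SSSZ, Z)))))))
  [15] S(S(S(S(add(S(add(SZ, Z)), mul(add(Z, SZ), add(SSSZ, Z)))))))
  [16] S(S(S(S(S(add(add(SZ, Z), mul(add(Z, SZ), add(SSSZ, Z))))))))
  [17] S(S(S(S(S(add(S(add(Z, Z)), mul(add(Z, SZ), add(SSSZ, Z))))))))
  [18] S(S(S(S(S(S(add(add(Z, Z), mul(add(Z, SZ), add(SSSZ, Z)))))))))
  [19] S(S(S(S(S(S(add(Z, mul(add(Z, SZ), add(SSSZ, Z)))))))))
  [20] S(S(S(S(S(S(mul(add(Z, SZ), add(SSSZ, Z))))))))
  [21] S(S(S(S(S(S(mul(SZ, add(SSSZ, Z))))))))
  [22] S(S(S(S(S(S(add(add(SSSZ, Z), mul(Z, add(SSSZ, Z)))))))))
  [23] S(S(S(S(S(S(add(S(add(SSZ, Z)), mul(Z, add(SSSZ, Z)))))))))
  [24] S(S(S(S(S(S(S(add(add(SSZ, Z), mul(Z, add(SSSZ, Z))))))))))
  [25] S(S(S(S(S(S(S(add(S(add(SZ, Z)), mul(Z, add(SSSZ, Z))))))))))
  [26] S(S(S(S(S(S(S(S(add(add(SZ, Z), mul(Z, add(SSSZ, Z)))))))))))
  [27] S(S(S(S(S(S(S(S(add(S(add(Z, Z)), mul(Z, add(SSSZ, Z)))))))))))
  [28] S(S(S(S(S(S(S(S(S(add(add(Z, Z), mul(Z, add(SSSZ, Z))))))))))))
  [29] S(S(S(S(S(S(S(S(S(add(Z, mul(Z, add(SSSZ, Z))))))))))))
  [30] S(S(S(S(S(S(S(S(S(mul(Z, add(SSSZ, Z)))))))))))
  [31] S^9(Z)

Answer: normal form = S^9(Z)  (in 31 steps)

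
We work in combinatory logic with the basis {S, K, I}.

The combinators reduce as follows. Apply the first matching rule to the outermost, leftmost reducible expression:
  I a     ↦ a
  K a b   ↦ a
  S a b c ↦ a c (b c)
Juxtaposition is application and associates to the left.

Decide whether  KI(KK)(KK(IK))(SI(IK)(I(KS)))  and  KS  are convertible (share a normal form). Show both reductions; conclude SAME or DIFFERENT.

Term A:
  start: KI(KK)(KK(IK))(SI(IK)(I(KS)))
  step 1: I(KK(IK))(SI(IK)(I(KS)))
  step 2: KK(IK)(SI(IK)(I(KS)))
  step 3: K(SI(IK)(I(KS)))
  step 4: K(I(I(KS))(IK(I(KS))))
  step 5: K(I(KS)(IK(I(KS))))
  step 6: K(KS(IK(I(KS))))
  step 7: KS

Term B:
  start: KS

Answer: SAME — A ⇓ KS, B ⇓ KS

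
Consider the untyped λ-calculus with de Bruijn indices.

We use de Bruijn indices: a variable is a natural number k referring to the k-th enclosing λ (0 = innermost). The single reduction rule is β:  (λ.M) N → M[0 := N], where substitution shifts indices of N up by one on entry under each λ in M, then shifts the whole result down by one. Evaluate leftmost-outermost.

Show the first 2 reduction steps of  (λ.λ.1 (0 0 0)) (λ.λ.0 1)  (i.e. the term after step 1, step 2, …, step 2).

  start: (λ.λ.1 (0 0 0)) (λ.λ.0 1)
  step 1: λ.(λ.λ.0 1) (0 0 0)
  step 2: λ.λ.0 (1 1 1)

Answer: after 2 steps: λ.λ.0 (1 1 1)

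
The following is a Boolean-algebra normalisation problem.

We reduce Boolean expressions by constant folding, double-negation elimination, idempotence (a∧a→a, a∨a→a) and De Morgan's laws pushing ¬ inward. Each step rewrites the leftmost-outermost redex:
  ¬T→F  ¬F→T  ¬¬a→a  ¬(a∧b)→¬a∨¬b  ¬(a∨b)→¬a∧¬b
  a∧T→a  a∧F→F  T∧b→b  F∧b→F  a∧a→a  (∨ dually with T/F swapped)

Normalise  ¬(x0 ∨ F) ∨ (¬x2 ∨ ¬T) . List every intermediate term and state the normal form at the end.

Answer: normal form = ¬x0 ∨ ¬x2  (in 5 steps)

Derivation:
  start: ¬(x0 ∨ F) ∨ (¬x2 ∨ ¬T)
  →1  (¬x0 ∧ ¬F) ∨ (¬x2 ∨ ¬T)
  →2  (¬x0 ∧ T) ∨ (¬x2 ∨ ¬T)
  →3  ¬x0 ∨ (¬x2 ∨ ¬T)
  →4  ¬x0 ∨ (¬x2 ∨ F)
  →5  ¬x0 ∨ ¬x2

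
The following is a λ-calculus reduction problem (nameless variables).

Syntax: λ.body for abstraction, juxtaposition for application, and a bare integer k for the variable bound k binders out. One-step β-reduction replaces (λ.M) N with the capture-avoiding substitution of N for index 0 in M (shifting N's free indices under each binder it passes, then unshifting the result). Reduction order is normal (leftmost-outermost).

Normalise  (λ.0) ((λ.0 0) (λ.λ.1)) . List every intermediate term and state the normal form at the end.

  start: (λ.0) ((λ.0 0) (λ.λ.1))
  [1] (λ.0 0) (λ.λ.1)
  [2] (λ.λ.1) (λ.λ.1)
  [3] λ.λ.λ.1

Answer: normal form = λ.λ.λ.1  (in 3 steps)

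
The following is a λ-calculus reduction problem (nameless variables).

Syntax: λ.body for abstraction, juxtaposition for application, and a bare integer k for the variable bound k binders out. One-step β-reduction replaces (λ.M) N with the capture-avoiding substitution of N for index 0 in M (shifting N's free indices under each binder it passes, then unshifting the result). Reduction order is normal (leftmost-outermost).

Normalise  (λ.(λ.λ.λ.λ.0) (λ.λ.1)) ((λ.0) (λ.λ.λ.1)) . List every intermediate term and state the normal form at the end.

  start: (λ.(λ.λ.λ.λ.0) (λ.λ.1)) ((λ.0) (λ.λ.λ.1))
  →1  (λ.λ.λ.λ.0) (λ.λ.1)
  →2  λ.λ.λ.0

Answer: normal form = λ.λ.λ.0  (in 2 steps)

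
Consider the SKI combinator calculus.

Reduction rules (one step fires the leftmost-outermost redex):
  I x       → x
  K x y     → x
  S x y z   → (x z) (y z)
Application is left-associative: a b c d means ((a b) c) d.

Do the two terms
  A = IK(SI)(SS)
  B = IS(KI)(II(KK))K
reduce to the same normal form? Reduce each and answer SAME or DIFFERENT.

Term A:
  start: IK(SI)(SS)
  step 1: K(SI)(SS)
  step 2: SI

Term B:
  start: IS(KI)(II(KK))K
  step 1: S(KI)(II(KK))K
  step 2: KIK(II(KK)K)
  step 3: I(II(KK)K)
  step 4: II(KK)K
  step 5: I(KK)K
  step 6: KKK
  step 7: K

Answer: DIFFERENT — A ⇓ SI, B ⇓ K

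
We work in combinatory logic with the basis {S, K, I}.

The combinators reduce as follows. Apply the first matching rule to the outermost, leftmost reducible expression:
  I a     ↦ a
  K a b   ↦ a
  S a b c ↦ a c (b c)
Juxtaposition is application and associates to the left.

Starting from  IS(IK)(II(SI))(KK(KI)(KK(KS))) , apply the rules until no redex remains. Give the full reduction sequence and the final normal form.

  start: IS(IK)(II(SI))(KK(KI)(KK(KS)))
  step 1: S(IK)(II(SI))(KK(KI)(KK(KS)))
  step 2: IK(KK(KI)(KK(KS)))(II(SI)(KK(KI)(KK(KS))))
  step 3: K(KK(KI)(KK(KS)))(II(SI)(KK(KI)(KK(KS))))
  step 4: KK(KI)(KK(KS))
  step 5: K(KK(KS))
  step 6: KK

Answer: normal form = KK  (in 6 steps)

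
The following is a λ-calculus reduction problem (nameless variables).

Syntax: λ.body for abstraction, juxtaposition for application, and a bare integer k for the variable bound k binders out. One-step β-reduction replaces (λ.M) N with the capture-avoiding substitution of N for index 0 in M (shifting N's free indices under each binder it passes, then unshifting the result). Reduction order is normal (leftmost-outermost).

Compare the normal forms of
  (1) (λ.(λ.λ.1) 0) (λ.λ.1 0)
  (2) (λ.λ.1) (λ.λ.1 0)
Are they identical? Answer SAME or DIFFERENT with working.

Term A:
  start: (λ.(λ.λ.1) 0) (λ.λ.1 0)
  step 1: (λ.λ.1) (λ.λ.1 0)
  step 2: λ.λ.λ.1 0

Term B:
  start: (λ.λ.1) (λ.λ.1 0)
  step 1: λ.λ.λ.1 0

Answer: SAME — A ⇓ λ.λ.λ.1 0, B ⇓ λ.λ.λ.1 0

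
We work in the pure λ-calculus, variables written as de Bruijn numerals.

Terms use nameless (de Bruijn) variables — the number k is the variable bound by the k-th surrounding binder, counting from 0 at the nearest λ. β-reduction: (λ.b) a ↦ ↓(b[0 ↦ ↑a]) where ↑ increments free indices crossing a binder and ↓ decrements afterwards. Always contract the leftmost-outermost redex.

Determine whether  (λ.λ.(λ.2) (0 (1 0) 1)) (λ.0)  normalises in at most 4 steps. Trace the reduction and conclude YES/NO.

  start: (λ.λ.(λ.2) (0 (1 0) 1)) (λ.0)
  step 1: λ.(λ.λ.0) (0 ((λ.0) 0) (λ.0))
  step 2: λ.λ.0

Answer: YES — reaches normal form λ.λ.0 in 2 ≤ 4 steps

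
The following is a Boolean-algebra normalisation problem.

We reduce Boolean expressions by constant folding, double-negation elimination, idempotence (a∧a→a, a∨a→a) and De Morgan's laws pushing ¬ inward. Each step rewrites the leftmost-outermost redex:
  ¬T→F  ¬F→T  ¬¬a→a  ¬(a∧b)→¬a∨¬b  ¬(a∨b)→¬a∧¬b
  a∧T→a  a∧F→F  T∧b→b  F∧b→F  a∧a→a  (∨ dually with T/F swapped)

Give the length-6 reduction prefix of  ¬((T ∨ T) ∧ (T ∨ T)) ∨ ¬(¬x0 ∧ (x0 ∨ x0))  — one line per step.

  start: ¬((T ∨ T) ∧ (T ∨ T)) ∨ ¬(¬x0 ∧ (x0 ∨ x0))
  step 1: (¬(T ∨ T) ∨ ¬(T ∨ T)) ∨ ¬(¬x0 ∧ (x0 ∨ x0))
  step 2: ¬(T ∨ T) ∨ ¬(¬x0 ∧ (x0 ∨ x0))
  step 3: (¬T ∧ ¬T) ∨ ¬(¬x0 ∧ (x0 ∨ x0))
  step 4: ¬T ∨ ¬(¬x0 ∧ (x0 ∨ x0))
  step 5: F ∨ ¬(¬x0 ∧ (x0 ∨ x0))
  step 6: ¬(¬x0 ∧ (x0 ∨ x0))

Answer: after 6 steps: ¬(¬x0 ∧ (x0 ∨ x0))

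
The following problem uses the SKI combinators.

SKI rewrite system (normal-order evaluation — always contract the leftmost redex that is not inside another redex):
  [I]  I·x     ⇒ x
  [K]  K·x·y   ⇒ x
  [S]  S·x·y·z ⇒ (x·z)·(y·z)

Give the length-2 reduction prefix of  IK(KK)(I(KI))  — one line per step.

Answer: after 2 steps: KK

Working:
  start: IK(KK)(I(KI))
  →1  K(KK)(I(KI))
  →2  KK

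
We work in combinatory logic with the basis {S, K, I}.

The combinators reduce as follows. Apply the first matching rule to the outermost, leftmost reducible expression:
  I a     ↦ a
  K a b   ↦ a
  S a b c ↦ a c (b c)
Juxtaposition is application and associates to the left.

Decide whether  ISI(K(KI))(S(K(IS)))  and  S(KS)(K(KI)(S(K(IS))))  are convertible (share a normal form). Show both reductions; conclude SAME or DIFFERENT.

Term A:
  start: ISI(K(KI))(S(K(IS)))
  →1  SI(K(KI))(S(K(IS)))
  →2  I(S(K(IS)))(K(KI)(S(K(IS))))
  →3  S(K(IS))(K(KI)(S(K(IS))))
  →4  S(KS)(K(KI)(S(K(IS))))
  →5  S(KS)(KI)

Term B:
  start: S(KS)(K(KI)(S(K(IS))))
  →1  S(KS)(KI)

Answer: SAME — A ⇓ S(KS)(KI), B ⇓ S(KS)(KI)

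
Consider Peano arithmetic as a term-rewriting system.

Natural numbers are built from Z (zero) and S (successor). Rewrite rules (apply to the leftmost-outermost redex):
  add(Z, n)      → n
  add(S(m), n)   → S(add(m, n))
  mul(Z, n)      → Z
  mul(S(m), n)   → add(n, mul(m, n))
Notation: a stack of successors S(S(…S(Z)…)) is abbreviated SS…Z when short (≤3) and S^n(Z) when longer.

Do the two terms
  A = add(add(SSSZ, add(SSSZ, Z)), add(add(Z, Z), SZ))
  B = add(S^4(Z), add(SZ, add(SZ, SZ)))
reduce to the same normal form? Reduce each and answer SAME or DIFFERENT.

Answer: SAME — A ⇓ S^7(Z), B ⇓ S^7(Z)

Derivation:
Term A:
  start: add(add(SSSZ, add(SSSZ, Z)), add(add(Z, Z), SZ))
  [1] add(S(add(SSZ, add(SSSZ, Z))), add(add(Z, Z), SZ))
  [2] S(add(add(SSZ, add(SSSZ, Z)), add(add(Z, Z), SZ)))
  [3] S(add(S(add(SZ, add(SSSZ, Z))), add(add(Z, Z), SZ)))
  [4] S(S(add(add(SZ, add(SSSZ, Z)), add(add(Z, Z), SZ))))
  [5] S(S(add(S(add(Z, add(SSSZ, Z))), add(add(Z, Z), SZ))))
  [6] S(S(S(add(add(Z, add(SSSZ, Z)), add(add(Z, Z), SZ)))))
  [7] S(S(S(add(add(SSSZ, Z), add(add(Z, Z), SZ)))))
  [8] S(S(S(add(S(add(SSZ, Z)), add(add(Z, Z), SZ)))))
  [9] S(S(S(S(add(add(SSZ, Z), add(add(Z, Z), SZ))))))
  [10] S(S(S(S(add(S(add(SZ, Z)), add(add(Z, Z), SZ))))))
  [11] S(S(S(S(S(add(add(SZ, Z), add(add(Z, Z), SZ)))))))
  [12] S(S(S(S(S(add(S(add(Z, Z)), add(add(Z, Z), SZ)))))))
  [13] S(S(S(S(S(S(add(add(Z, Z), add(add(Z, Z), SZ))))))))
  [14] S(S(S(S(S(S(add(Z, add(add(Z, Z), SZ))))))))
  [15] S(S(S(S(S(S(add(add(Z, Z), SZ)))))))
  [16] S(S(S(S(S(S(add(Z, SZ)))))))
  [17] S^7(Z)

Term B:
  start: add(S^4(Z), add(SZ, add(SZ, SZ)))
  [1] S(add(SSSZ, add(SZ, add(SZ, SZ))))
  [2] S(S(add(SSZ, add(SZ, add(SZ, SZ)))))
  [3] S(S(S(add(SZ, add(SZ, add(SZ, SZ))))))
  [4] S(S(S(S(add(Z, add(SZ, add(SZ, SZ)))))))
  [5] S(S(S(S(add(SZ, add(SZ, SZ))))))
  [6] S(S(S(S(S(add(Z, add(SZ, SZ)))))))
  [7] S(S(S(S(S(add(SZ, SZ))))))
  [8] S(S(S(S(S(S(add(Z, SZ)))))))
  [9] S^7(Z)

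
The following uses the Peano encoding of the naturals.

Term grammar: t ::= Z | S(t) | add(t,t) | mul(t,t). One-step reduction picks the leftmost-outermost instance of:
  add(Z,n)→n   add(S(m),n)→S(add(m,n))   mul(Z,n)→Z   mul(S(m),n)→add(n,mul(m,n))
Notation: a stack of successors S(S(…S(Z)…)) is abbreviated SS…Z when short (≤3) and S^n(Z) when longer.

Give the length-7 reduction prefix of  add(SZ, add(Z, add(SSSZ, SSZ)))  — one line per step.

Answer: after 7 steps: S^6(Z)

Derivation:
  start: add(SZ, add(Z, add(SSSZ, SSZ)))
  [1] S(add(Z, add(Z, add(SSSZ, SSZ))))
  [2] S(add(Z, add(SSSZ, SSZ)))
  [3] S(add(SSSZ, SSZ))
  [4] S(S(add(SSZ, SSZ)))
  [5] S(S(S(add(SZ, SSZ))))
  [6] S(S(S(S(add(Z, SSZ)))))
  [7] S^6(Z)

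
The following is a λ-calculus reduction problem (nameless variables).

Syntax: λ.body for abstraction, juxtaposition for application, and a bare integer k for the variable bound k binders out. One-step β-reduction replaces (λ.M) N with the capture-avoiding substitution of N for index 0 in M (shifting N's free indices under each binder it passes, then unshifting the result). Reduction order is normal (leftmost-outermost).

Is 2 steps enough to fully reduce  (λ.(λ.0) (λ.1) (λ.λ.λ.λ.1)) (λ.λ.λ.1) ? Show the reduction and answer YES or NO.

  start: (λ.(λ.0) (λ.1) (λ.λ.λ.λ.1)) (λ.λ.λ.1)
  [1] (λ.0) (λ.λ.λ.λ.1) (λ.λ.λ.λ.1)
  [2] (λ.λ.λ.λ.1) (λ.λ.λ.λ.1)

Answer: NO — after 2 steps the term is (λ.λ.λ.λ.1) (λ.λ.λ.λ.1), not yet normal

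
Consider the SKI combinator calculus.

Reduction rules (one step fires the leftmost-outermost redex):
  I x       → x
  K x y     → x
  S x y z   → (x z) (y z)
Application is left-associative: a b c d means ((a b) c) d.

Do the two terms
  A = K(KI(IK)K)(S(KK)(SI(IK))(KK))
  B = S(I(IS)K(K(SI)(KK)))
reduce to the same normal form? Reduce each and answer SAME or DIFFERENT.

Term A:
  start: K(KI(IK)K)(S(KK)(SI(IK))(KK))
  step 1: KI(IK)K
  step 2: IK
  step 3: K

Term B:
  start: S(I(IS)K(K(SI)(KK)))
  step 1: S(ISK(K(SI)(KK)))
  step 2: S(SK(K(SI)(KK)))
  step 3: S(SK(SI))

Answer: DIFFERENT — A ⇓ K, B ⇓ S(SK(SI))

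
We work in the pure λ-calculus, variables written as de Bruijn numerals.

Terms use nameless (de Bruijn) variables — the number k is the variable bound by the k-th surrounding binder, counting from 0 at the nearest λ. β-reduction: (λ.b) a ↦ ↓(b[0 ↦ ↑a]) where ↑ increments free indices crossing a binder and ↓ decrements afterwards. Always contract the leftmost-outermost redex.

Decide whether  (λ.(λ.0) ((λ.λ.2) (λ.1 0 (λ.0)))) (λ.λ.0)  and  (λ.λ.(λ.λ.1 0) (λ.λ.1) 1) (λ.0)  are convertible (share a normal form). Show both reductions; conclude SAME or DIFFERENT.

Answer: SAME — A ⇓ λ.λ.λ.0, B ⇓ λ.λ.λ.0

Working:
Term A:
  start: (λ.(λ.0) ((λ.λ.2) (λ.1 0 (λ.0)))) (λ.λ.0)
  step 1: (λ.0) ((λ.λ.λ.λ.0) (λ.(λ.λ.0) 0 (λ.0)))
  step 2: (λ.λ.λ.λ.0) (λ.(λ.λ.0) 0 (λ.0))
  step 3: λ.λ.λ.0

Term B:
  start: (λ.λ.(λ.λ.1 0) (λ.λ.1) 1) (λ.0)
  step 1: λ.(λ.λ.1 0) (λ.λ.1) (λ.0)
  step 2: λ.(λ.(λ.λ.1) 0) (λ.0)
  step 3: λ.(λ.λ.1) (λ.0)
  step 4: λ.λ.λ.0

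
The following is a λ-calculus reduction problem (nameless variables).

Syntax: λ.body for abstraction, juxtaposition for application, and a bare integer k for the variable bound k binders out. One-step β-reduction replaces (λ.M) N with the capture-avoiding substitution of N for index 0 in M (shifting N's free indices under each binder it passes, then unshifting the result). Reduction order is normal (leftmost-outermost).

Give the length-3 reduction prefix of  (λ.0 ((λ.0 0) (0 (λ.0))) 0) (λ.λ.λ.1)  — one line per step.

  start: (λ.0 ((λ.0 0) (0 (λ.0))) 0) (λ.λ.λ.1)
  step 1: (λ.λ.λ.1) ((λ.0 0) ((λ.λ.λ.1) (λ.0))) (λ.λ.λ.1)
  step 2: (λ.λ.1) (λ.λ.λ.1)
  step 3: λ.λ.λ.λ.1

Answer: after 3 steps: λ.λ.λ.λ.1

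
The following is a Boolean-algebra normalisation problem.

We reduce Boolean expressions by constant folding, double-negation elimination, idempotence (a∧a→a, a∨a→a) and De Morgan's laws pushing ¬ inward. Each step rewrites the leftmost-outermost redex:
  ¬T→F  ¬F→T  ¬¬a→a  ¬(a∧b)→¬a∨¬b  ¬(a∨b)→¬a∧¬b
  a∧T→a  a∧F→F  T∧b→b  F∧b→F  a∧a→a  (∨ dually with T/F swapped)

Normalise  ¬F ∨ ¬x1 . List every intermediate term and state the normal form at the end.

Answer: normal form = T  (in 2 steps)

Derivation:
  start: ¬F ∨ ¬x1
  [1] T ∨ ¬x1
  [2] T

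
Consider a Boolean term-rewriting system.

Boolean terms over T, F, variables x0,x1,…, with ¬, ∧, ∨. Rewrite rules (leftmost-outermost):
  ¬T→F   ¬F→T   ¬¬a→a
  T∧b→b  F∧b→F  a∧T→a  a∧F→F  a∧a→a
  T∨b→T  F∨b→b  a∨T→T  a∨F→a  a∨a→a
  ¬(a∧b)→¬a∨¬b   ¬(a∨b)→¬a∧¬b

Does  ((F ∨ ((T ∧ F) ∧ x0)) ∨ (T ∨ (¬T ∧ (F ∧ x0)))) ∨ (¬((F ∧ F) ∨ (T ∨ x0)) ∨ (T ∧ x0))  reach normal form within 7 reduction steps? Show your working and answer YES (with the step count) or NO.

  start: ((F ∨ ((T ∧ F) ∧ x0)) ∨ (T ∨ (¬T ∧ (F ∧ x0)))) ∨ (¬((F ∧ F) ∨ (T ∨ x0)) ∨ (T ∧ x0))
  step 1: (((T ∧ F) ∧ x0) ∨ (T ∨ (¬T ∧ (F ∧ x0)))) ∨ (¬((F ∧ F) ∨ (T ∨ x0)) ∨ (T ∧ x0))
  step 2: ((F ∧ x0) ∨ (T ∨ (¬T ∧ (F ∧ x0)))) ∨ (¬((F ∧ F) ∨ (T ∨ x0)) ∨ (T ∧ x0))
  step 3: (F ∨ (T ∨ (¬T ∧ (F ∧ x0)))) ∨ (¬((F ∧ F) ∨ (T ∨ x0)) ∨ (T ∧ x0))
  step 4: (T ∨ (¬T ∧ (F ∧ x0))) ∨ (¬((F ∧ F) ∨ (T ∨ x0)) ∨ (T ∧ x0))
  step 5: T ∨ (¬((F ∧ F) ∨ (T ∨ x0)) ∨ (T ∧ x0))
  step 6: T

Answer: YES — reaches normal form T in 6 ≤ 7 steps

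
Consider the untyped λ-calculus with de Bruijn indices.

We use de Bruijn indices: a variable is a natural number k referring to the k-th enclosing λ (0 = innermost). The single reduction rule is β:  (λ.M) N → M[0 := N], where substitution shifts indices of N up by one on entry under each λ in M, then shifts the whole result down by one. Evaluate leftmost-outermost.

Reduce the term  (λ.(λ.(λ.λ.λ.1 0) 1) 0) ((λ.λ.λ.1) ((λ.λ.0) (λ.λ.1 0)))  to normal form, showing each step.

  start: (λ.(λ.(λ.λ.λ.1 0) 1) 0) ((λ.λ.λ.1) ((λ.λ.0) (λ.λ.1 0)))
  →1  (λ.(λ.λ.λ.1 0) ((λ.λ.λ.1) ((λ.λ.0) (λ.λ.1 0)))) ((λ.λ.λ.1) ((λ.λ.0) (λ.λ.1 0)))
  →2  (λ.λ.λ.1 0) ((λ.λ.λ.1) ((λ.λ.0) (λ.λ.1 0)))
  →3  λ.λ.1 0

Answer: normal form = λ.λ.1 0  (in 3 steps)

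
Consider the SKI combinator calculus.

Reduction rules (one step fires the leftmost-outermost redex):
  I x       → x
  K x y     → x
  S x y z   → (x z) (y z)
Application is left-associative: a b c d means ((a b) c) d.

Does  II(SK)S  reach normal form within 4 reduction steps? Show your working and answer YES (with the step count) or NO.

  start: II(SK)S
  →1  I(SK)S
  →2  SKS

Answer: YES — reaches normal form SKS in 2 ≤ 4 steps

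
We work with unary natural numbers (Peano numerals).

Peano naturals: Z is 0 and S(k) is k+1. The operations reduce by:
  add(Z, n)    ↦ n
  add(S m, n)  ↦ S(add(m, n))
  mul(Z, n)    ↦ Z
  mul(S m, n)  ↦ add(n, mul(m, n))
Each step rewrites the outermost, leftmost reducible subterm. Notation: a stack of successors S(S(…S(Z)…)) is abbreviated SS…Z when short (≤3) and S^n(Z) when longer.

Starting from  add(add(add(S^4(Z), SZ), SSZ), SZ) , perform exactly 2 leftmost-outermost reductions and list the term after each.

Answer: after 2 steps: add(S(add(add(SSSZ, SZ), SSZ)), SZ)

Reduction:
  start: add(add(add(S^4(Z), SZ), SSZ), SZ)
  step 1: add(add(S(add(SSSZ, SZ)), SSZ), SZ)
  step 2: add(S(add(add(SSSZ, SZ), SSZ)), SZ)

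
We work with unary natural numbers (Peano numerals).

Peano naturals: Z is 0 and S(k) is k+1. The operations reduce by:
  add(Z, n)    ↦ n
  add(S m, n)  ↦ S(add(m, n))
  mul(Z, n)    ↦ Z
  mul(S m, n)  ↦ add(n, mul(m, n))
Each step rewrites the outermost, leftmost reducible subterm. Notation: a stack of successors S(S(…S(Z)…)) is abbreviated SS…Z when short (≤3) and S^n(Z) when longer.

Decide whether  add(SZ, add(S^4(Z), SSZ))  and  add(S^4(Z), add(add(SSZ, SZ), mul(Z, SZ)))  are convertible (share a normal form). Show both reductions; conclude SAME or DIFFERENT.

Term A:
  start: add(SZ, add(S^4(Z), SSZ))
  [1] S(add(Z, add(S^4(Z), SSZ)))
  [2] S(add(S^4(Z), SSZ))
  [3] S(S(add(SSSZ, SSZ)))
  [4] S(S(S(add(SSZ, SSZ))))
  [5] S(S(S(S(add(SZ, SSZ)))))
  [6] S(S(S(S(S(add(Z, SSZ))))))
  [7] S^7(Z)

Term B:
  start: add(S^4(Z), add(add(SSZ, SZ), mul(Z, SZ)))
  [1] S(add(SSSZ, add(add(SSZ, SZ), mul(Z, SZ))))
  [2] S(S(add(SSZ, add(add(SSZ, SZ), mul(Z, SZ)))))
  [3] S(S(S(add(SZ, add(add(SSZ, SZ), mul(Z, SZ))))))
  [4] S(S(S(S(add(Z, add(add(SSZ, SZ), mul(Z, SZ)))))))
  [5] S(S(S(S(add(add(SSZ, SZ), mul(Z, SZ))))))
  [6] S(S(S(S(add(S(add(SZ, SZ)), mul(Z, SZ))))))
  [7] S(S(S(S(S(add(add(SZ, SZ), mul(Z, SZ)))))))
  [8] S(S(S(S(S(add(S(add(Z, SZ)), mul(Z, SZ)))))))
  [9] S(S(S(S(S(S(add(add(Z, SZ), mul(Z, SZ))))))))
  [10] S(S(S(S(S(S(add(SZ, mul(Z, SZ))))))))
  [11] S(S(S(S(S(S(S(add(Z, mul(Z, SZ)))))))))
  [12] S(S(S(S(S(S(S(mul(Z, SZ))))))))
  [13] S^7(Z)

Answer: SAME — A ⇓ S^7(Z), B ⇓ S^7(Z)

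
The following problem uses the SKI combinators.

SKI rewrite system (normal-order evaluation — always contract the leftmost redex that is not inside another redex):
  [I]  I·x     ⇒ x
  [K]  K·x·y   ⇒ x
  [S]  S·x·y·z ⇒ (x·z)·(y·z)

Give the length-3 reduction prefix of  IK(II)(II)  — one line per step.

  start: IK(II)(II)
  step 1: K(II)(II)
  step 2: II
  step 3: I

Answer: after 3 steps: I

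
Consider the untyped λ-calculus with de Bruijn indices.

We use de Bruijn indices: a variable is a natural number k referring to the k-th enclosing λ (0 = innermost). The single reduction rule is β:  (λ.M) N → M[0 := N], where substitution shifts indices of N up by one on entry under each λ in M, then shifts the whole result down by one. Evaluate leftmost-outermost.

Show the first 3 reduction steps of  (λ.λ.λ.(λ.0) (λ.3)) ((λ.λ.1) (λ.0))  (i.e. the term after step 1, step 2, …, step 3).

  start: (λ.λ.λ.(λ.0) (λ.3)) ((λ.λ.1) (λ.0))
  step 1: λ.λ.(λ.0) (λ.(λ.λ.1) (λ.0))
  step 2: λ.λ.λ.(λ.λ.1) (λ.0)
  step 3: λ.λ.λ.λ.λ.0

Answer: after 3 steps: λ.λ.λ.λ.λ.0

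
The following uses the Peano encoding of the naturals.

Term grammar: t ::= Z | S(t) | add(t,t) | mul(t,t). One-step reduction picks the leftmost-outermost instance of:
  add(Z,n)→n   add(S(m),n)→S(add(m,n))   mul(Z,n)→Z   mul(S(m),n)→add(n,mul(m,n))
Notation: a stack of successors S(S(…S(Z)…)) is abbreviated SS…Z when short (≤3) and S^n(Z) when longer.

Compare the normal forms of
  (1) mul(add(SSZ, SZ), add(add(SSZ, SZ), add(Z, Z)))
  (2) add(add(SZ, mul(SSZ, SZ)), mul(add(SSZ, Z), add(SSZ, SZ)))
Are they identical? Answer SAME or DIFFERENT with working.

Answer: SAME — A ⇓ S^9(Z), B ⇓ S^9(Z)

Reduction:
Term A:
  start: mul(add(SSZ, SZ), add(add(SSZ, SZ), add(Z, Z)))
  [1] mul(S(add(SZ, SZ)), add(add(SSZ, SZ), add(Z, Z)))
  [2] add(add(add(SSZ, SZ), add(Z, Z)), mul(add(SZ, SZ), add(add(SSZ, SZ), add(Z, Z))))
  [3] add(add(S(add(SZ, SZ)), add(Z, Z)), mul(add(SZ, SZ), add(add(SSZ, SZ), add(Z, Z))))
  [4] add(S(add(add(SZ, SZ), add(Z, Z))), mul(add(SZ, SZ), add(add(SSZ, SZ), add(Z, Z))))
  [5] S(add(add(add(SZ, SZ), add(Z, Z)), mul(add(SZ, SZ), add(add(SSZ, SZ), add(Z, Z)))))
  [6] S(add(add(S(add(Z, SZ)), add(Z, Z)), mul(add(SZ, SZ), add(add(SSZ, SZ), add(Z, Z)))))
  [7] S(add(S(add(add(Z, SZ), add(Z, Z))), mul(add(SZ, SZ), add(add(SSZ, SZ), add(Z, Z)))))
  [8] S(S(add(add(add(Z, SZ), add(Z, Z)), mul(add(SZ, SZ), add(add(SSZ, SZ), add(Z, Z))))))
  [9] S(S(add(add(SZ, add(Z, Z)), mul(add(SZ, SZ), add(add(SSZ, SZ), add(Z, Z))))))
  [10] S(S(add(S(add(Z, add(Z, Z))), mul(add(SZ, SZ), add(add(SSZ, SZ), add(Z, Z))))))
  [11] S(S(S(add(add(Z, add(Z, Z)), mul(add(SZ, SZ), add(add(SSZ, SZ), add(Z, Z)))))))
  [12] S(S(S(add(add(Z, Z), mul(add(SZ, SZ), add(add(SSZ, SZ), add(Z, Z)))))))
  [13] S(S(S(add(Z, mul(add(SZ, SZ), add(add(SSZ, SZ), add(Z, Z)))))))
  [14] S(S(S(mul(add(SZ, SZ), add(add(SSZ, SZ), add(Z, Z))))))
  [15] S(S(S(mul(S(add(Z, SZ)), add(add(SSZ, SZ), add(Z, Z))))))
  [16] S(S(S(add(add(add(SSZ, SZ), add(Z, Z)), mul(add(Z, SZ), add(add(SSZ, SZ), add(Z, Z)))))))
  [17] S(S(S(add(add(S(add(SZ, SZ)), add(Z, Z)), mul(add(Z, SZ), add(add(SSZ, SZ), add(Z, Z)))))))
  [18] S(S(S(add(S(add(add(SZ, SZ), add(Z, Z))), mul(add(Z, SZ), add(add(SSZ, SZ), add(Z, Z)))))))
  [19] S(S(S(S(add(add(add(SZ, SZ), add(Z, Z)), mul(add(Z, SZ), add(add(SSZ, SZ), add(Z, Z))))))))
  [20] S(S(S(S(add(add(S(add(Z, SZ)), add(Z, Z)), mul(add(Z, SZ), add(add(SSZ, SZ), add(Z, Z))))))))
  [21] S(S(S(S(add(S(add(add(Z, SZ), add(Z, Z))), mul(add(Z, SZ), add(add(SSZ, SZ), add(Z, Z))))))))
  [22] S(S(S(S(S(add(add(add(Z, SZ), add(Z, Z)), mul(add(Z, SZ), add(add(SSZ, SZ), add(Z, Z)))))))))
  [23] S(S(S(S(S(add(add(SZ, add(Z, Z)), mul(add(Z, SZ), add(add(SSZ, SZ), add(Z, Z)))))))))
  [24] S(S(S(S(S(add(S(add(Z, add(Z, Z))), mul(add(Z, SZ), add(add(SSZ, SZ), add(Z, Z)))))))))
  [25] S(S(S(S(S(S(add(add(Z, add(Z, Z)), mul(add(Z, SZ), add(add(SSZ, SZ), add(Z, Z))))))))))
  [26] S(S(S(S(S(S(add(add(Z, Z), mul(add(Z, SZ), add(add(SSZ, SZ), add(Z, Z))))))))))
  [27] S(S(S(S(S(S(add(Z, mul(add(Z, SZ), add(add(SSZ, SZ), add(Z, Z))))))))))
  [28] S(S(S(S(S(S(mul(add(Z, SZ), add(add(SSZ, SZ), add(Z, Z)))))))))
  [29] S(S(S(S(S(S(mul(SZ, add(add(SSZ, SZ), add(Z, Z)))))))))
  [30] S(S(S(S(S(S(add(add(add(SSZ, SZ), add(Z, Z)), mul(Z, add(add(SSZ, SZ), add(Z, Z))))))))))
  [31] S(S(S(S(S(S(add(add(S(add(SZ, SZ)), add(Z, Z)), mul(Z, add(add(SSZ, SZ), add(Z, Z))))))))))
  [32] S(S(S(S(S(S(add(S(add(add(SZ, SZ), add(Z, Z))), mul(Z, add(add(SSZ, SZ), add(Z, Z))))))))))
  [33] S(S(S(S(S(S(S(add(add(add(SZ, SZ), add(Z, Z)), mul(Z, add(add(SSZ, SZ), add(Z, Z)))))))))))
  [34] S(S(S(S(S(S(S(add(add(S(add(Z, SZ)), add(Z, Z)), mul(Z, add(add(SSZ, SZ), add(Z, Z)))))))))))
  [35] S(S(S(S(S(S(S(add(S(add(add(Z, SZ), add(Z, Z))), mul(Z, add(add(SSZ, SZ), add(Z, Z)))))))))))
  [36] S(S(S(S(S(S(S(S(add(add(add(Z, SZ), add(Z, Z)), mul(Z, add(add(SSZ, SZ), add(Z, Z))))))))))))
  [37] S(S(S(S(S(S(S(S(add(add(SZ, add(Z, Z)), mul(Z, add(add(SSZ, SZ), add(Z, Z))))))))))))
  [38] S(S(S(S(S(S(S(S(add(S(add(Z, add(Z, Z))), mul(Z, add(add(SSZ, SZ), add(Z, Z))))))))))))
  [39] S(S(S(S(S(S(S(S(S(add(add(Z, add(Z, Z)), mul(Z, add(add(SSZ, SZ), add(Z, Z)))))))))))))
  [40] S(S(S(S(S(S(S(S(S(add(add(Z, Z), mul(Z, add(add(SSZ, SZ), add(Z, Z)))))))))))))
  [41] S(S(S(S(S(S(S(S(S(add(Z, mul(Z, add(add(SSZ, SZ), add(Z, Z)))))))))))))
  [42] S(S(S(S(S(S(S(S(S(mul(Z, add(add(SSZ, SZ), add(Z, Z))))))))))))
  [43] S^9(Z)

Term B:
  start: add(add(SZ, mul(SSZ, SZ)), mul(add(SSZ, Z), add(SSZ, SZ)))
  [1] add(S(add(Z, mul(SSZ, SZ))), mul(add(SSZ, Z), add(SSZ, SZ)))
  [2] S(add(add(Z, mul(SSZ, SZ)), mul(add(SSZ, Z), add(SSZ, SZ))))
  [3] S(add(mul(SSZ, SZ), mul(add(SSZ, Z), add(SSZ, SZ))))
  [4] S(add(add(SZ, mul(SZ, SZ)), mul(add(SSZ, Z), add(SSZ, SZ))))
  [5] S(add(S(add(Z, mul(SZ, SZ))), mul(add(SSZ, Z), add(SSZ, SZ))))
  [6] S(S(add(add(Z, mul(SZ, SZ)), mul(add(SSZ, Z), add(SSZ, SZ)))))
  [7] S(S(add(mul(SZ, SZ), mul(add(SSZ, Z), add(SSZ, SZ)))))
  [8] S(S(add(add(SZ, mul(Z, SZ)), mul(add(SSZ, Z), add(SSZ, SZ)))))
  [9] S(S(add(S(add(Z, mul(Z, SZ))), mul(add(SSZ, Z), add(SSZ, SZ)))))
  [10] S(S(S(add(add(Z, mul(Z, SZ)), mul(add(SSZ, Z), add(SSZ, SZ))))))
  [11] S(S(S(add(mul(Z, SZ), mul(add(SSZ, Z), add(SSZ, SZ))))))
  [12] S(S(S(add(Z, mul(add(SSZ, Z), add(SSZ, SZ))))))
  [13] S(S(S(mul(add(SSZ, Z), add(SSZ, SZ)))))
  [14] S(S(S(mul(S(add(SZ, Z)), add(SSZ, SZ)))))
  [15] S(S(S(add(add(SSZ, SZ), mul(add(SZ, Z), add(SSZ, SZ))))))
  [16] S(S(S(add(S(add(SZ, SZ)), mul(add(SZ, Z), add(SSZ, SZ))))))
  [17] S(S(S(S(add(add(SZ, SZ), mul(add(SZ, Z), add(SSZ, SZ)))))))
  [18] S(S(S(S(add(S(add(Z, SZ)), mul(add(SZ, Z), add(SSZ, SZ)))))))
  [19] S(S(S(S(S(add(add(Z, SZ), mul(add(SZ, Z), add(SSZ, SZ))))))))
  [20] S(S(S(S(S(add(SZ, mul(add(SZ, Z), add(SSZ, SZ))))))))
  [21] S(S(S(S(S(S(add(Z, mul(add(SZ, Z), add(SSZ, SZ)))))))))
  [22] S(S(S(S(S(S(mul(add(SZ, Z), add(SSZ, SZ))))))))
  [23] S(S(S(S(S(S(mul(S(add(Z, Z)), add(SSZ, SZ))))))))
  [24] S(S(S(S(S(S(add(add(SSZ, SZ), mul(add(Z, Z), add(SSZ, SZ)))))))))
  [25] S(S(S(S(S(S(add(S(add(SZ, SZ)), mul(add(Z, Z), add(SSZ, SZ)))))))))
  [26] S(S(S(S(S(S(S(add(add(SZ, SZ), mul(add(Z, Z), add(SSZ, SZ))))))))))
  [27] S(S(S(S(S(S(S(add(S(add(Z, SZ)), mul(add(Z, Z), add(SSZ, SZ))))))))))
  [28] S(S(S(S(S(S(S(S(add(add(Z, SZ), mul(add(Z, Z), add(SSZ, SZ)))))))))))
  [29] S(S(S(S(S(S(S(S(add(SZ, mul(add(Z, Z), add(SSZ, SZ)))))))))))
  [30] S(S(S(S(S(S(S(S(S(add(Z, mul(add(Z, Z), add(SSZ, SZ))))))))))))
  [31] S(S(S(S(S(S(S(S(S(mul(add(Z, Z), add(SSZ, SZ)))))))))))
  [32] S(S(S(S(S(S(S(S(S(mul(Z, add(SSZ, SZ)))))))))))
  [33] S^9(Z)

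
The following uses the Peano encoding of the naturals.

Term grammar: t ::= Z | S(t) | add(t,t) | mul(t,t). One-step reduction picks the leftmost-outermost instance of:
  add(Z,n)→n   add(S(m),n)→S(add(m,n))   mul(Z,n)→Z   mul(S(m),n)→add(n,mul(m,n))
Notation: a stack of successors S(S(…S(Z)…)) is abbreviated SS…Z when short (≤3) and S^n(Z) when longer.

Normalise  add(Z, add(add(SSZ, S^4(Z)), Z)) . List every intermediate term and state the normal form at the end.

Answer: normal form = S^6(Z)  (in 11 steps)

Reduction:
  start: add(Z, add(add(SSZ, S^4(Z)), Z))
  →1  add(add(SSZ, S^4(Z)), Z)
  →2  add(S(add(SZ, S^4(Z))), Z)
  →3  S(add(add(SZ, S^4(Z)), Z))
  →4  S(add(S(add(Z, S^4(Z))), Z))
  →5  S(S(add(add(Z, S^4(Z)), Z)))
  →6  S(S(add(S^4(Z), Z)))
  →7  S(S(S(add(SSSZ, Z))))
  →8  S(S(S(S(add(SSZ, Z)))))
  →9  S(S(S(S(S(add(SZ, Z))))))
  →10  S(S(S(S(S(S(add(Z, Z)))))))
  →11  S^6(Z)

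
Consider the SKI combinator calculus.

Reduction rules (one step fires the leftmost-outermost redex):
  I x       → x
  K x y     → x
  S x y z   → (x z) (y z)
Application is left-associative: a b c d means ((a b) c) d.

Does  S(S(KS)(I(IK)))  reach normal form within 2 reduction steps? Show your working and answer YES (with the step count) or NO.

  start: S(S(KS)(I(IK)))
  step 1: S(S(KS)(IK))
  step 2: S(S(KS)K)

Answer: YES — reaches normal form S(S(KS)K) in 2 ≤ 2 steps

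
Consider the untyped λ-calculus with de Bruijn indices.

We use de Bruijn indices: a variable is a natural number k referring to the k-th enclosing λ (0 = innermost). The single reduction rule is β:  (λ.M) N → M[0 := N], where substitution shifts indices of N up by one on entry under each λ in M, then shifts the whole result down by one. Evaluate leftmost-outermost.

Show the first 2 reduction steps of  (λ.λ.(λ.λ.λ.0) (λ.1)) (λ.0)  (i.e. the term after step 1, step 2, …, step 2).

Answer: after 2 steps: λ.λ.λ.0

Reduction:
  start: (λ.λ.(λ.λ.λ.0) (λ.1)) (λ.0)
  →1  λ.(λ.λ.λ.0) (λ.1)
  →2  λ.λ.λ.0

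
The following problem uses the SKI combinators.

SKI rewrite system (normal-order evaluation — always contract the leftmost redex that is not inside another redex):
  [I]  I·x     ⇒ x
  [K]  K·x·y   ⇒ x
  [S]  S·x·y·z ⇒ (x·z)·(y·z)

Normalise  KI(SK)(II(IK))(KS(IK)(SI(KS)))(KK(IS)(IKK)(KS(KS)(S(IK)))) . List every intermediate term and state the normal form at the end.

  start: KI(SK)(II(IK))(KS(IK)(SI(KS)))(KK(IS)(IKK)(KS(KS)(S(IK))))
  →1  I(II(IK))(KS(IK)(SI(KS)))(KK(IS)(IKK)(KS(KS)(S(IK))))
  →2  II(IK)(KS(IK)(SI(KS)))(KK(IS)(IKK)(KS(KS)(S(IK))))
  →3  I(IK)(KS(IK)(SI(KS)))(KK(IS)(IKK)(KS(KS)(S(IK))))
  →4  IK(KS(IK)(SI(KS)))(KK(IS)(IKK)(KS(KS)(S(IK))))
  →5  K(KS(IK)(SI(KS)))(KK(IS)(IKK)(KS(KS)(S(IK))))
  →6  KS(IK)(SI(KS))
  →7  S(SI(KS))

Answer: normal form = S(SI(KS))  (in 7 steps)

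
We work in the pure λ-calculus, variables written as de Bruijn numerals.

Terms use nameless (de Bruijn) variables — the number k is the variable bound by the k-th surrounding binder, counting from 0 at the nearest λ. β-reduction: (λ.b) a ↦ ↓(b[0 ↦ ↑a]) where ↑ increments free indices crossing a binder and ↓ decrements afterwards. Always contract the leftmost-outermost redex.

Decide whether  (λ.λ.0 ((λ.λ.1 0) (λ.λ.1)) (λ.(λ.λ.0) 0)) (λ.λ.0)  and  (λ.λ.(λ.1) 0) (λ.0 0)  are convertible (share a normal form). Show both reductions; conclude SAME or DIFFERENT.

Term A:
  start: (λ.λ.0 ((λ.λ.1 0) (λ.λ.1)) (λ.(λ.λ.0) 0)) (λ.λ.0)
  [1] λ.0 ((λ.λ.1 0) (λ.λ.1)) (λ.(λ.λ.0) 0)
  [2] λ.0 (λ.(λ.λ.1) 0) (λ.(λ.λ.0) 0)
  [3] λ.0 (λ.λ.1) (λ.(λ.λ.0) 0)
  [4] λ.0 (λ.λ.1) (λ.λ.0)

Term B:
  start: (λ.λ.(λ.1) 0) (λ.0 0)
  [1] λ.(λ.1) 0
  [2] λ.0

Answer: DIFFERENT — A ⇓ λ.0 (λ.λ.1) (λ.λ.0), B ⇓ λ.0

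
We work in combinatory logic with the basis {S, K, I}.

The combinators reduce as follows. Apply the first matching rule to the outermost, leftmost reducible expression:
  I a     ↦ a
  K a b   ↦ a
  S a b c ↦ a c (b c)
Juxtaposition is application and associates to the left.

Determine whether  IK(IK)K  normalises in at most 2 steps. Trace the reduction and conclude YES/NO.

  start: IK(IK)K
  [1] K(IK)K
  [2] IK

Answer: NO — after 2 steps the term is IK, not yet normal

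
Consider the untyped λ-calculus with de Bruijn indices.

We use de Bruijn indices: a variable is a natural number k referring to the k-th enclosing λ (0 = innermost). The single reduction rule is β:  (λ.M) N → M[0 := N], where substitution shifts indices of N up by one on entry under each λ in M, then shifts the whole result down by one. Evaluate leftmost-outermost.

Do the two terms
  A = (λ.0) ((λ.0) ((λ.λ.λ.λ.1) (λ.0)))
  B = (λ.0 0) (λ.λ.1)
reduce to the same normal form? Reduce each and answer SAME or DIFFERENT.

Term A:
  start: (λ.0) ((λ.0) ((λ.λ.λ.λ.1) (λ.0)))
  [1] (λ.0) ((λ.λ.λ.λ.1) (λ.0))
  [2] (λ.λ.λ.λ.1) (λ.0)
  [3] λ.λ.λ.1

Term B:
  start: (λ.0 0) (λ.λ.1)
  [1] (λ.λ.1) (λ.λ.1)
  [2] λ.λ.λ.1

Answer: SAME — A ⇓ λ.λ.λ.1, B ⇓ λ.λ.λ.1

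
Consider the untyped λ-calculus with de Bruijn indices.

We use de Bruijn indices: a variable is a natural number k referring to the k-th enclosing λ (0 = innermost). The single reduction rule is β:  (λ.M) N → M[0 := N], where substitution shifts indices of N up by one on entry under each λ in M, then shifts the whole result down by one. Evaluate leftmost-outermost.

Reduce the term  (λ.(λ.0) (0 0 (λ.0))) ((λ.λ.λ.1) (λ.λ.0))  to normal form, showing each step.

Answer: normal form = λ.λ.1  (in 6 steps)

Derivation:
  start: (λ.(λ.0) (0 0 (λ.0))) ((λ.λ.λ.1) (λ.λ.0))
  step 1: (λ.0) ((λ.λ.λ.1) (λ.λ.0) ((λ.λ.λ.1) (λ.λ.0)) (λ.0))
  step 2: (λ.λ.λ.1) (λ.λ.0) ((λ.λ.λ.1) (λ.λ.0)) (λ.0)
  step 3: (λ.λ.1) ((λ.λ.λ.1) (λ.λ.0)) (λ.0)
  step 4: (λ.(λ.λ.λ.1) (λ.λ.0)) (λ.0)
  step 5: (λ.λ.λ.1) (λ.λ.0)
  step 6: λ.λ.1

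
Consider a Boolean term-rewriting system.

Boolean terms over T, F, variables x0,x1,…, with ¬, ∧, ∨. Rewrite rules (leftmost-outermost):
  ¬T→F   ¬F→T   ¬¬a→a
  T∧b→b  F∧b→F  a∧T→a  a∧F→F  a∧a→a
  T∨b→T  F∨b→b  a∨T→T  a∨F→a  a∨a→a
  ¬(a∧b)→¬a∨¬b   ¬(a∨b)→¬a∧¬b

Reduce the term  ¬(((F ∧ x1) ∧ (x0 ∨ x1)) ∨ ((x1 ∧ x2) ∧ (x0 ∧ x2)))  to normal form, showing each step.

Answer: normal form = (¬x1 ∨ ¬x2) ∨ (¬x0 ∨ ¬x2)  (in 10 steps)

Derivation:
  start: ¬(((F ∧ x1) ∧ (x0 ∨ x1)) ∨ ((x1 ∧ x2) ∧ (x0 ∧ x2)))
  step 1: ¬((F ∧ x1) ∧ (x0 ∨ x1)) ∧ ¬((x1 ∧ x2) ∧ (x0 ∧ x2))
  step 2: (¬(F ∧ x1) ∨ ¬(x0 ∨ x1)) ∧ ¬((x1 ∧ x2) ∧ (x0 ∧ x2))
  step 3: ((¬F ∨ ¬x1) ∨ ¬(x0 ∨ x1)) ∧ ¬((x1 ∧ x2) ∧ (x0 ∧ x2))
  step 4: ((T ∨ ¬x1) ∨ ¬(x0 ∨ x1)) ∧ ¬((x1 ∧ x2) ∧ (x0 ∧ x2))
  step 5: (T ∨ ¬(x0 ∨ x1)) ∧ ¬((x1 ∧ x2) ∧ (x0 ∧ x2))
  step 6: T ∧ ¬((x1 ∧ x2) ∧ (x0 ∧ x2))
  step 7: ¬((x1 ∧ x2) ∧ (x0 ∧ x2))
  step 8: ¬(x1 ∧ x2) ∨ ¬(x0 ∧ x2)
  step 9: (¬x1 ∨ ¬x2) ∨ ¬(x0 ∧ x2)
  step 10: (¬x1 ∨ ¬x2) ∨ (¬x0 ∨ ¬x2)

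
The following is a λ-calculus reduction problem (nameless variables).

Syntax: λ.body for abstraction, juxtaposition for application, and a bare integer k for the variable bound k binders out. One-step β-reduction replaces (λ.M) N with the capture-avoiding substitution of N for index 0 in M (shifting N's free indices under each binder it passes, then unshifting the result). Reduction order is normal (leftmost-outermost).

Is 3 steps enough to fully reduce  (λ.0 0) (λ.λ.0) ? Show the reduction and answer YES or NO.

Answer: YES — reaches normal form λ.0 in 2 ≤ 3 steps

Reduction:
  start: (λ.0 0) (λ.λ.0)
  step 1: (λ.λ.0) (λ.λ.0)
  step 2: λ.0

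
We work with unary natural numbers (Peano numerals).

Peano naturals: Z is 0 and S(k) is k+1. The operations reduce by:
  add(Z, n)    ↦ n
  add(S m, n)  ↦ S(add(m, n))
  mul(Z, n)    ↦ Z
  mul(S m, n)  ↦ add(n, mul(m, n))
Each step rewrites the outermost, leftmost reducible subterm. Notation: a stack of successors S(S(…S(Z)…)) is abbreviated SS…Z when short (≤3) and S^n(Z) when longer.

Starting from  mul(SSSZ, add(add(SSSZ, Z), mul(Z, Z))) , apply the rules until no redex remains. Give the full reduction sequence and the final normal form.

  start: mul(SSSZ, add(add(SSSZ, Z), mul(Z, Z)))
  →1  add(add(add(SSSZ, Z), mul(Z, Z)), mul(SSZ, add(add(SSSZ, Z), mul(Z, Z))))
  →2  add(add(S(add(SSZ, Z)), mul(Z, Z)), mul(SSZ, add(add(SSSZ, Z), mul(Z, Z))))
  →3  add(S(add(add(SSZ, Z), mul(Z, Z))), mul(SSZ, add(add(SSSZ, Z), mul(Z, Z))))
  →4  S(add(add(add(SSZ, Z), mul(Z, Z)), mul(SSZ, add(add(SSSZ, Z), mul(Z, Z)))))
  →5  S(add(add(S(add(SZ, Z)), mul(Z, Z)), mul(SSZ, add(add(SSSZ, Z), mul(Z, Z)))))
  →6  S(add(S(add(add(SZ, Z), mul(Z, Z))), mul(SSZ, add(add(SSSZ, Z), mul(Z, Z)))))
  →7  S(S(add(add(add(SZ, Z), mul(Z, Z)), mul(SSZ, add(add(SSSZ, Z), mul(Z, Z))))))
  →8  S(S(add(add(S(add(Z, Z)), mul(Z, Z)), mul(SSZ, add(add(SSSZ, Z), mul(Z, Z))))))
  →9  S(S(add(S(add(add(Z, Z), mul(Z, Z))), mul(SSZ, add(add(SSSZ, Z), mul(Z, Z))))))
  →10  S(S(S(add(add(add(Z, Z), mul(Z, Z)), mul(SSZ, add(add(SSSZ, Z), mul(Z, Z)))))))
  →11  S(S(S(add(add(Z, mul(Z, Z)), mul(SSZ, add(add(SSSZ, Z), mul(Z, Z)))))))
  →12  S(S(S(add(mul(Z, Z), mul(SSZ, add(add(SSSZ, Z), mul(Z, Z)))))))
  →13  S(S(S(add(Z, mul(SSZ, add(add(SSSZ, Z), mul(Z, Z)))))))
  →14  S(S(S(mul(SSZ, add(add(SSSZ, Z), mul(Z, Z))))))
  →15  S(S(S(add(add(add(SSSZ, Z), mul(Z, Z)), mul(SZ, add(add(SSSZ, Z), mul(Z, Z)))))))
  →16  S(S(S(add(add(S(add(SSZ, Z)), mul(Z, Z)), mul(SZ, add(add(SSSZ, Z), mul(Z, Z)))))))
  →17  S(S(S(add(S(add(add(SSZ, Z), mul(Z, Z))), mul(SZ, add(add(SSSZ, Z), mul(Z, Z)))))))
  →18  S(S(S(S(add(add(add(SSZ, Z), mul(Z, Z)), mul(SZ, add(add(SSSZ, Z), mul(Z, Z))))))))
  →19  S(S(S(S(add(add(S(add(SZ, Z)), mul(Z, Z)), mul(SZ, add(add(SSSZ, Z), mul(Z, Z))))))))
  →20  S(S(S(S(add(S(add(add(SZ, Z), mul(Z, Z))), mul(SZ, add(add(SSSZ, Z), mul(Z, Z))))))))
  →21  S(S(S(S(S(add(add(add(SZ, Z), mul(Z, Z)), mul(SZ, add(add(SSSZ, Z), mul(Z, Z)))))))))
  →22  S(S(S(S(S(add(add(S(add(Z, Z)), mul(Z, Z)), mul(SZ, add(add(SSSZ, Z), mul(Z, Z)))))))))
  →23  S(S(S(S(S(add(S(add(add(Z, Z), mul(Z, Z))), mul(SZ, add(add(SSSZ, Z), mul(Z, Z)))))))))
  →24  S(S(S(S(S(S(add(add(add(Z, Z), mul(Z, Z)), mul(SZ, add(add(SSSZ, Z), mul(Z, Z))))))))))
  →25  S(S(S(S(S(S(add(add(Z, mul(Z, Z)), mul(SZ, add(add(SSSZ, Z), mul(Z, Z))))))))))
  →26  S(S(S(S(S(S(add(mul(Z, Z), mul(SZ, add(add(SSSZ, Z), mul(Z, Z))))))))))
  →27  S(S(S(S(S(S(add(Z, mul(SZ, add(add(SSSZ, Z), mul(Z, Z))))))))))
  →28  S(S(S(S(S(S(mul(SZ, add(add(SSSZ, Z), mul(Z, Z)))))))))
  →29  S(S(S(S(S(S(add(add(add(SSSZ, Z), mul(Z, Z)), mul(Z, add(add(SSSZ, Z), mul(Z, Z))))))))))
  →30  S(S(S(S(S(S(add(add(S(add(SSZ, Z)), mul(Z, Z)), mul(Z, add(add(SSSZ, Z), mul(Z, Z))))))))))
  →31  S(S(S(S(S(S(add(S(add(add(SSZ, Z), mul(Z, Z))), mul(Z, add(add(SSSZ, Z), mul(Z, Z))))))))))
  →32  S(S(S(S(S(S(S(add(add(add(SSZ, Z), mul(Z, Z)), mul(Z, add(add(SSSZ, Z), mul(Z, Z)))))))))))
  →33  S(S(S(S(S(S(S(add(add(S(add(SZ, Z)), mul(Z, Z)), mul(Z, add(add(SSSZ, Z), mul(Z, Z)))))))))))
  →34  S(S(S(S(S(S(S(add(S(add(add(SZ, Z), mul(Z, Z))), mul(Z, add(add(SSSZ, Z), mul(Z, Z)))))))))))
  →35  S(S(S(S(S(S(S(S(add(add(add(SZ, Z), mul(Z, Z)), mul(Z, add(add(SSSZ, Z), mul(Z, Z))))))))))))
  →36  S(S(S(S(S(S(S(S(add(add(S(add(Z, Z)), mul(Z, Z)), mul(Z, add(add(SSSZ, Z), mul(Z, Z))))))))))))
  →37  S(S(S(S(S(S(S(S(add(S(add(add(Z, Z), mul(Z, Z))), mul(Z, add(add(SSSZ, Z), mul(Z, Z))))))))))))
  →38  S(S(S(S(S(S(S(S(S(add(add(add(Z, Z), mul(Z, Z)), mul(Z, add(add(SSSZ, Z), mul(Z, Z)))))))))))))
  →39  S(S(S(S(S(S(S(S(S(add(add(Z, mul(Z, Z)), mul(Z, add(add(SSSZ, Z), mul(Z, Z)))))))))))))
  →40  S(S(S(S(S(S(S(S(S(add(mul(Z, Z), mul(Z, add(add(SSSZ, Z), mul(Z, Z)))))))))))))
  →41  S(S(S(S(S(S(S(S(S(add(Z, mul(Z, add(add(SSSZ, Z), mul(Z, Z)))))))))))))
  →42  S(S(S(S(S(S(S(S(S(mul(Z, add(add(SSSZ, Z), mul(Z, Z))))))))))))
  →43  S^9(Z)

Answer: normal form = S^9(Z)  (in 43 steps)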